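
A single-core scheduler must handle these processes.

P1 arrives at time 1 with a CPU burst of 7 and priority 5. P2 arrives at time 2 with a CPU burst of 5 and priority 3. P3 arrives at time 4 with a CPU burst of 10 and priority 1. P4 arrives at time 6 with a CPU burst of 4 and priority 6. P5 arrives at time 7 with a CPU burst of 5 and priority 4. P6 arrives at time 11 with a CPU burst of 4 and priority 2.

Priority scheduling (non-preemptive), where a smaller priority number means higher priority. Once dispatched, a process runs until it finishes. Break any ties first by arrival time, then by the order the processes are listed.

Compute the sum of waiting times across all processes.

77

Schedule: | idle 0-1 | P1 1-8 | P3 8-18 | P6 18-22 | P2 22-27 | P5 27-32 | P4 32-36 |
Completion: P1=8  P2=27  P3=18  P4=36  P5=32  P6=22
Waiting = turnaround − burst: P1=0, P2=20, P3=4, P4=26, P5=20, P6=7
Total waiting = 0 + 20 + 4 + 26 + 20 + 7 = 77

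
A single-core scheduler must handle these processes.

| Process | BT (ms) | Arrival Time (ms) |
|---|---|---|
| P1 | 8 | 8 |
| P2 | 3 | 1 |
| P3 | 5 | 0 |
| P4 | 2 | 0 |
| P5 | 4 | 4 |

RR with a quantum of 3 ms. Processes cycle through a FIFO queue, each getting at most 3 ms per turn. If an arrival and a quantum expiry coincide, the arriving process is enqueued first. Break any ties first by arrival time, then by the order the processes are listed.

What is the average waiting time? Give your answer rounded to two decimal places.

Timeline: | P3 0-3 | P4 3-5 | P2 5-8 | P3 8-10 | P5 10-13 | P1 13-16 | P5 16-17 | P1 17-22 |
Completion: P1=22  P2=8  P3=10  P4=5  P5=17
Turnaround (C−A): P1=14  P2=7  P3=10  P4=5  P5=13
Waiting times: P1=6, P2=4, P3=5, P4=3, P5=9
Average waiting = (6+4+5+3+9) / 5 = 27/5 = 5.40

5.40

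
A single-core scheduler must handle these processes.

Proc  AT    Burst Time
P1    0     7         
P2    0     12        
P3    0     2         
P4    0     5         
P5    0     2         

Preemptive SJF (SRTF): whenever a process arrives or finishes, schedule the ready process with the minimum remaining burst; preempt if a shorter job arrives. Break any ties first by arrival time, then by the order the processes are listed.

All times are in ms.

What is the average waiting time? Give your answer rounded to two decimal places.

6.20

Timeline: | P3 0-2 | P5 2-4 | P4 4-9 | P1 9-16 | P2 16-28 |
Completion: P1=16  P2=28  P3=2  P4=9  P5=4
Turnaround (C−A): P1=16  P2=28  P3=2  P4=9  P5=4
Waiting times: P1=9, P2=16, P3=0, P4=4, P5=2
Average waiting = (9+16+0+4+2) / 5 = 31/5 = 6.20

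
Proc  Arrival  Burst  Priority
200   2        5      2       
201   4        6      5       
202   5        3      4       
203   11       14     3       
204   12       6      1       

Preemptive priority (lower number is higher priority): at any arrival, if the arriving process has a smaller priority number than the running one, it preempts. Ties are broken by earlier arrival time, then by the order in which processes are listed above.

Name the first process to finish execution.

Schedule: | idle 0-2 | 200 2-7 | 202 7-10 | 201 10-11 | 203 11-12 | 204 12-18 | 203 18-31 | 201 31-36 |
Completion: 200=7  201=36  202=10  203=31  204=18
Turnaround (C−A): 200=5  201=32  202=5  203=20  204=6
Finish order: 200 → 202 → 204 → 203 → 201

200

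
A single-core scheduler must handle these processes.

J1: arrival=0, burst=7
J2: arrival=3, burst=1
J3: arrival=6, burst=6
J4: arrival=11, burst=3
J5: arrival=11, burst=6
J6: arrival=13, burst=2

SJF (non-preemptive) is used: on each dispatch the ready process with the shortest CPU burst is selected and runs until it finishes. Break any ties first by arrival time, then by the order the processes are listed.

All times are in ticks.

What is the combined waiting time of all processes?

Timeline: | J1 0-7 | J2 7-8 | J3 8-14 | J6 14-16 | J4 16-19 | J5 19-25 |
Completion: J1=7  J2=8  J3=14  J4=19  J5=25  J6=16
Turnaround (C−A): J1=7  J2=5  J3=8  J4=8  J5=14  J6=3
Waiting = turnaround − burst: J1=0, J2=4, J3=2, J4=5, J5=8, J6=1
Total waiting = 0 + 4 + 2 + 5 + 8 + 1 = 20

20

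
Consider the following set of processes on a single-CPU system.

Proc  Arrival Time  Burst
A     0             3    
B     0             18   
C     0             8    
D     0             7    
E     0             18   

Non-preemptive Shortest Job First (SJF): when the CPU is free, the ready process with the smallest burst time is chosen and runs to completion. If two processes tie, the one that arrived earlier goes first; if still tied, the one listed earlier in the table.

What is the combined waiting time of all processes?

67

Schedule: | A 0-3 | D 3-10 | C 10-18 | B 18-36 | E 36-54 |
Completion: A=3  B=36  C=18  D=10  E=54
Waiting = turnaround − burst: A=0, B=18, C=10, D=3, E=36
Total waiting = 0 + 18 + 10 + 3 + 36 = 67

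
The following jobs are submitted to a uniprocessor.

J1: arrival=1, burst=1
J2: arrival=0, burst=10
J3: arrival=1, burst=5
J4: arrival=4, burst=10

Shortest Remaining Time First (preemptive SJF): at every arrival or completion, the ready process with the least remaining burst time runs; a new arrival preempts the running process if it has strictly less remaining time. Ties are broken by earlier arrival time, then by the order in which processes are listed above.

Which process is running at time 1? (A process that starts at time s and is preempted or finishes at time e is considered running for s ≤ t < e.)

J1

Timeline: | J2 0-1 | J1 1-2 | J3 2-7 | J2 7-16 | J4 16-26 |
Completion: J1=2  J2=16  J3=7  J4=26
Turnaround (C−A): J1=1  J2=16  J3=6  J4=22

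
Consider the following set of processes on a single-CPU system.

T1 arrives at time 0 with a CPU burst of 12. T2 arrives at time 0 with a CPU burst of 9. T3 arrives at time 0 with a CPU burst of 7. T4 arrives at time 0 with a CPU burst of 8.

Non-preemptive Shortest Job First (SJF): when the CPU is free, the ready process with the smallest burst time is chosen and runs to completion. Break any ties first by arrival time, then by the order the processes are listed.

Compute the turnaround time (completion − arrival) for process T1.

Gantt: | T3 0-7 | T4 7-15 | T2 15-24 | T1 24-36 |
Completion: T1=36  T2=24  T3=7  T4=15
Turnaround (C−A): T1=36  T2=24  T3=7  T4=15
Turnaround(T1) = completion − arrival = 36 − 0 = 36

36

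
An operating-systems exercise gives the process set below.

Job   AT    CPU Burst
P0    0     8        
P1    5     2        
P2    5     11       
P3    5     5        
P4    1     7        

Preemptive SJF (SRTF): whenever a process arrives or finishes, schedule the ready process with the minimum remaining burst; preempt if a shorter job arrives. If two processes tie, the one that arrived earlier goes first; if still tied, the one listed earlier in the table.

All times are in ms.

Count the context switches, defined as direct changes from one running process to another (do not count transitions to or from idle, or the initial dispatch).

5

Gantt: | P0 0-5 | P1 5-7 | P0 7-10 | P3 10-15 | P4 15-22 | P2 22-33 |
Completion: P0=10  P1=7  P2=33  P3=15  P4=22
Turnaround (C−A): P0=10  P1=2  P2=28  P3=10  P4=21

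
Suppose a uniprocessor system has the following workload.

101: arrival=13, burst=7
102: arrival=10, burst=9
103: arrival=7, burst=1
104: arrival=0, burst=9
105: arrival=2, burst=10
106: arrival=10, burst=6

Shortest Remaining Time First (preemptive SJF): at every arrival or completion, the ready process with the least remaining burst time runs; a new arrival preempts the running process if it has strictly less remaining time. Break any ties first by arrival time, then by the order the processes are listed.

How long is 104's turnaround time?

10

Timeline: | 104 0-7 | 103 7-8 | 104 8-10 | 106 10-16 | 101 16-23 | 102 23-32 | 105 32-42 |
Completion: 101=23  102=32  103=8  104=10  105=42  106=16
Turnaround (C−A): 101=10  102=22  103=1  104=10  105=40  106=6
Turnaround(104) = completion − arrival = 10 − 0 = 10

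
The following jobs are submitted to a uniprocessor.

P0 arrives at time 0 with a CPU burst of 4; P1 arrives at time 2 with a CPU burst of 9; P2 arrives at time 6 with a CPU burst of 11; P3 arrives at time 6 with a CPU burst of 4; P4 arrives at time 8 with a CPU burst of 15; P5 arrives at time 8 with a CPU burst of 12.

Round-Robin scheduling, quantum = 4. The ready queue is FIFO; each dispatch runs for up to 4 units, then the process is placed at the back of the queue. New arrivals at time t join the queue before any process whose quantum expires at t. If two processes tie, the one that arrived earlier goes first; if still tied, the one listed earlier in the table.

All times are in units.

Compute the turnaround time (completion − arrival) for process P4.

Timeline: | P0 0-4 | P1 4-8 | P2 8-12 | P3 12-16 | P4 16-20 | P5 20-24 | P1 24-28 | P2 28-32 | P4 32-36 | P5 36-40 | P1 40-41 | P2 41-44 | P4 44-48 | P5 48-52 | P4 52-55 |
Completion: P0=4  P1=41  P2=44  P3=16  P4=55  P5=52
Turnaround (C−A): P0=4  P1=39  P2=38  P3=10  P4=47  P5=44
Turnaround(P4) = completion − arrival = 55 − 8 = 47

47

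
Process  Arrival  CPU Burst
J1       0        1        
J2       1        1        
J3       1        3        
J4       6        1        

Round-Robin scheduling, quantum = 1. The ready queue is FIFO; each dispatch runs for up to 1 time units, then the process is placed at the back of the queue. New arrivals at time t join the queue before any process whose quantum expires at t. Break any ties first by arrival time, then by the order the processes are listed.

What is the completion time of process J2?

Gantt: | J1 0-1 | J2 1-2 | J3 2-5 | idle 5-6 | J4 6-7 |
Completion: J1=1  J2=2  J3=5  J4=7

2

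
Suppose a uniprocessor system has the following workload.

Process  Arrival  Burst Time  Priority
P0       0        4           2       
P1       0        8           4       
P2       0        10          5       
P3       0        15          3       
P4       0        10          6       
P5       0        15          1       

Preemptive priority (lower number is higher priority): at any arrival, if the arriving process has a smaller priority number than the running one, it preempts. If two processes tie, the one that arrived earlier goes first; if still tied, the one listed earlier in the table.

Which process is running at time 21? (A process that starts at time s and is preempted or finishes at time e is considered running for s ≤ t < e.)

Timeline: | P5 0-15 | P0 15-19 | P3 19-34 | P1 34-42 | P2 42-52 | P4 52-62 |
Completion: P0=19  P1=42  P2=52  P3=34  P4=62  P5=15
Turnaround (C−A): P0=19  P1=42  P2=52  P3=34  P4=62  P5=15

P3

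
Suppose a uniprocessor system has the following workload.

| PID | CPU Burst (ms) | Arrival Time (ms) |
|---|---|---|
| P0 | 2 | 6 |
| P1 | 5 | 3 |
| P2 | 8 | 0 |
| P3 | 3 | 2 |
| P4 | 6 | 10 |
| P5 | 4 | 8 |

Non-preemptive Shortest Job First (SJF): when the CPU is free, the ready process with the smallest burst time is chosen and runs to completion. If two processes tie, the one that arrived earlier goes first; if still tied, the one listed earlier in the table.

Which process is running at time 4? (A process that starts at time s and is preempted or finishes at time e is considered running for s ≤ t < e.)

Timeline: | P2 0-8 | P0 8-10 | P3 10-13 | P5 13-17 | P1 17-22 | P4 22-28 |
Completion: P0=10  P1=22  P2=8  P3=13  P4=28  P5=17

P2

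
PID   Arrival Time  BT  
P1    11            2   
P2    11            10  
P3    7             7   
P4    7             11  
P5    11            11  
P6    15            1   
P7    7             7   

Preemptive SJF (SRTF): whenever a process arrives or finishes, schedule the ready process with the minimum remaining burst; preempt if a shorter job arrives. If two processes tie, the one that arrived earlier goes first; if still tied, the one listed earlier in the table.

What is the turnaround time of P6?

2

Schedule: | idle 0-7 | P3 7-11 | P1 11-13 | P3 13-16 | P6 16-17 | P7 17-24 | P2 24-34 | P4 34-45 | P5 45-56 |
Completion: P1=13  P2=34  P3=16  P4=45  P5=56  P6=17  P7=24
Turnaround (C−A): P1=2  P2=23  P3=9  P4=38  P5=45  P6=2  P7=17
Turnaround(P6) = completion − arrival = 17 − 15 = 2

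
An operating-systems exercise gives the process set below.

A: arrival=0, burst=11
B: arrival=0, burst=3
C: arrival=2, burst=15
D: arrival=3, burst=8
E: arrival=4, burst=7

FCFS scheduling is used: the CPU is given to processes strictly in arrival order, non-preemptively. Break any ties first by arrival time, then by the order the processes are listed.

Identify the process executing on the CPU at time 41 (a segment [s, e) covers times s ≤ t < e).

Gantt: | A 0-11 | B 11-14 | C 14-29 | D 29-37 | E 37-44 |
Completion: A=11  B=14  C=29  D=37  E=44
Turnaround (C−A): A=11  B=14  C=27  D=34  E=40

E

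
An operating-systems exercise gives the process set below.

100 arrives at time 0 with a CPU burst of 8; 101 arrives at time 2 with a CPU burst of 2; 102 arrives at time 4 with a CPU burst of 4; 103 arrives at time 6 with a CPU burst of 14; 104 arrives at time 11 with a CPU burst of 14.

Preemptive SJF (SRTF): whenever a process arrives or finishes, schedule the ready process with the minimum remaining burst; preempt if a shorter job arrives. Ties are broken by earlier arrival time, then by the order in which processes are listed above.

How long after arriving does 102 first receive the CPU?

0

Timeline: | 100 0-2 | 101 2-4 | 102 4-8 | 100 8-14 | 103 14-28 | 104 28-42 |
Completion: 100=14  101=4  102=8  103=28  104=42
Turnaround (C−A): 100=14  101=2  102=4  103=22  104=31
Response(102) = first start − arrival = 4 − 4 = 0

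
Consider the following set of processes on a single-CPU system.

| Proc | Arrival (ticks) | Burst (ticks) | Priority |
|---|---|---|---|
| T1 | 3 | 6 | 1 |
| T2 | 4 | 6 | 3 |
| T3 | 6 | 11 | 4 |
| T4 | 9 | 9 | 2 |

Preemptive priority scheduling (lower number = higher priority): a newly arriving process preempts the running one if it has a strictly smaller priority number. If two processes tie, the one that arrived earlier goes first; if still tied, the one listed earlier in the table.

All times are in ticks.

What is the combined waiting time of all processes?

Schedule: | idle 0-3 | T1 3-9 | T4 9-18 | T2 18-24 | T3 24-35 |
Completion: T1=9  T2=24  T3=35  T4=18
Turnaround (C−A): T1=6  T2=20  T3=29  T4=9
Waiting = turnaround − burst: T1=0, T2=14, T3=18, T4=0
Total waiting = 0 + 14 + 18 + 0 = 32

32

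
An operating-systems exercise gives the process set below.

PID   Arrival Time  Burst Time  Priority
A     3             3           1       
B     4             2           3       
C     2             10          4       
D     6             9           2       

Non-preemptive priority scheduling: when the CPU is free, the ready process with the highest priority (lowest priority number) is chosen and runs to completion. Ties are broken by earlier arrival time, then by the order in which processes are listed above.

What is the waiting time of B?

20

Gantt: | idle 0-2 | C 2-12 | A 12-15 | D 15-24 | B 24-26 |
Completion: A=15  B=26  C=12  D=24
Turnaround (C−A): A=12  B=22  C=10  D=18
Waiting(B) = turnaround − burst = 22 − 2 = 20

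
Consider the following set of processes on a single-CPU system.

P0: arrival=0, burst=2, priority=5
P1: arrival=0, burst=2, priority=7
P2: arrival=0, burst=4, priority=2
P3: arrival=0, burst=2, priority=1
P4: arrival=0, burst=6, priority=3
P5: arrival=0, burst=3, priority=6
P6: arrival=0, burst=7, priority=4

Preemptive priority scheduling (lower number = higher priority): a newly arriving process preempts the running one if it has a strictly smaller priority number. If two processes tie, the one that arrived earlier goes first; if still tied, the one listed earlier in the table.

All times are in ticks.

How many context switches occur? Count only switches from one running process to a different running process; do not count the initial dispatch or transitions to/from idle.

6

Timeline: | P3 0-2 | P2 2-6 | P4 6-12 | P6 12-19 | P0 19-21 | P5 21-24 | P1 24-26 |
Completion: P0=21  P1=26  P2=6  P3=2  P4=12  P5=24  P6=19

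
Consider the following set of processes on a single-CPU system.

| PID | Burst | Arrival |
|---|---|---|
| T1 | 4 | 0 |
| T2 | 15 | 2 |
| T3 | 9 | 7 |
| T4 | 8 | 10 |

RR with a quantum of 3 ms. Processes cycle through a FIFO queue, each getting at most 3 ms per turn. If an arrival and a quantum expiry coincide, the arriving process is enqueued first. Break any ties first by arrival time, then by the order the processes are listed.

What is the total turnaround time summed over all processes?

88

Schedule: | T1 0-3 | T2 3-6 | T1 6-7 | T2 7-10 | T3 10-13 | T4 13-16 | T2 16-19 | T3 19-22 | T4 22-25 | T2 25-28 | T3 28-31 | T4 31-33 | T2 33-36 |
Completion: T1=7  T2=36  T3=31  T4=33
Turnaround (C−A): T1=7  T2=34  T3=24  T4=23
Turnaround = completion − arrival: T1=7, T2=34, T3=24, T4=23
Total turnaround = 7 + 34 + 24 + 23 = 88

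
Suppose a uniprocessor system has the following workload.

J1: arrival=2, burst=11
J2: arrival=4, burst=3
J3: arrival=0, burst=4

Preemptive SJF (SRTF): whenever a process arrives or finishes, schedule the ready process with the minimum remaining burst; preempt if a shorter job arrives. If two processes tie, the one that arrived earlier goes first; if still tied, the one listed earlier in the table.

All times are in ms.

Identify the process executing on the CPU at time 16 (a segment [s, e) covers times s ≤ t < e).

Schedule: | J3 0-4 | J2 4-7 | J1 7-18 |
Completion: J1=18  J2=7  J3=4

J1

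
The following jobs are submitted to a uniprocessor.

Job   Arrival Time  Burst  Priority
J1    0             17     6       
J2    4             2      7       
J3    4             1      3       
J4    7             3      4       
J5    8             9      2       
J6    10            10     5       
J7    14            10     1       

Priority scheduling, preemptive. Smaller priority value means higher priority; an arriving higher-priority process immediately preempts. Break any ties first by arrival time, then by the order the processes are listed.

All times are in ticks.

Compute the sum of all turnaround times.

179

Timeline: | J1 0-4 | J3 4-5 | J1 5-7 | J4 7-8 | J5 8-14 | J7 14-24 | J5 24-27 | J4 27-29 | J6 29-39 | J1 39-50 | J2 50-52 |
Completion: J1=50  J2=52  J3=5  J4=29  J5=27  J6=39  J7=24
Turnaround = completion − arrival: J1=50, J2=48, J3=1, J4=22, J5=19, J6=29, J7=10
Total turnaround = 50 + 48 + 1 + 22 + 19 + 29 + 10 = 179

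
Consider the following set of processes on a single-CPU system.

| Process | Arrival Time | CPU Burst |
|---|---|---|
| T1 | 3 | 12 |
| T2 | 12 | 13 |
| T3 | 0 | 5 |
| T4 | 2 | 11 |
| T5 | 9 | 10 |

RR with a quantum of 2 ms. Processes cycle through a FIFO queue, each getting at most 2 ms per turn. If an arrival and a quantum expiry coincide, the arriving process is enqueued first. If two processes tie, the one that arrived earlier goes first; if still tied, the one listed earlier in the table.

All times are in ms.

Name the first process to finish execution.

Gantt: | T3 0-2 | T4 2-4 | T3 4-6 | T1 6-8 | T4 8-10 | T3 10-11 | T1 11-13 | T5 13-15 | T4 15-17 | T2 17-19 | T1 19-21 | T5 21-23 | T4 23-25 | T2 25-27 | T1 27-29 | T5 29-31 | T4 31-33 | T2 33-35 | T1 35-37 | T5 37-39 | T4 39-40 | T2 40-42 | T1 42-44 | T5 44-46 | T2 46-51 |
Completion: T1=44  T2=51  T3=11  T4=40  T5=46
Turnaround (C−A): T1=41  T2=39  T3=11  T4=38  T5=37
Finish order: T3 → T4 → T1 → T5 → T2

T3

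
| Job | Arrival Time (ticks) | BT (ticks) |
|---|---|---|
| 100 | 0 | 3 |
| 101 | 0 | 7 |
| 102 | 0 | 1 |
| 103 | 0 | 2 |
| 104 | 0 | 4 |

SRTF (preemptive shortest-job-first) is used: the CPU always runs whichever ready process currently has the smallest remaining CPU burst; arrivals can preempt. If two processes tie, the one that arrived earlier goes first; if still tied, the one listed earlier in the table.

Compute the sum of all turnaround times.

Gantt: | 102 0-1 | 103 1-3 | 100 3-6 | 104 6-10 | 101 10-17 |
Completion: 100=6  101=17  102=1  103=3  104=10
Turnaround = completion − arrival: 100=6, 101=17, 102=1, 103=3, 104=10
Total turnaround = 6 + 17 + 1 + 3 + 10 = 37

37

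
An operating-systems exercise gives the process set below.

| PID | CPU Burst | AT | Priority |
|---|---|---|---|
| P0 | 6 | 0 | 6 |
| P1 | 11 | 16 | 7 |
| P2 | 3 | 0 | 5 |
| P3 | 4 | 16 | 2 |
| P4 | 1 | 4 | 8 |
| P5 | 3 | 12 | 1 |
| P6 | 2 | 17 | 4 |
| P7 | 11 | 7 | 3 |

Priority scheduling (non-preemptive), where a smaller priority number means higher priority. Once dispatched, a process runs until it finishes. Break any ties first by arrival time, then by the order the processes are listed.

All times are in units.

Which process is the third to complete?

P7

Gantt: | P2 0-3 | P0 3-9 | P7 9-20 | P5 20-23 | P3 23-27 | P6 27-29 | P1 29-40 | P4 40-41 |
Completion: P0=9  P1=40  P2=3  P3=27  P4=41  P5=23  P6=29  P7=20
Turnaround (C−A): P0=9  P1=24  P2=3  P3=11  P4=37  P5=11  P6=12  P7=13
Finish order: P2 → P0 → P7 → P5 → P3 → P6 → P1 → P4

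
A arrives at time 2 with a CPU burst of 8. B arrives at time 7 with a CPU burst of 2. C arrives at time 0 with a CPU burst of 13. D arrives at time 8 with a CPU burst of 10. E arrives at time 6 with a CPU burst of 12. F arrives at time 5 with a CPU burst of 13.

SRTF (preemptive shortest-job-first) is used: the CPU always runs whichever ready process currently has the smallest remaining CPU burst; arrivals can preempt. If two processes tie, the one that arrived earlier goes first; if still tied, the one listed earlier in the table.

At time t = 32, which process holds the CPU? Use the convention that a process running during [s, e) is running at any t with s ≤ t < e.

Schedule: | C 0-2 | A 2-7 | B 7-9 | A 9-12 | D 12-22 | C 22-33 | E 33-45 | F 45-58 |
Completion: A=12  B=9  C=33  D=22  E=45  F=58
Turnaround (C−A): A=10  B=2  C=33  D=14  E=39  F=53

C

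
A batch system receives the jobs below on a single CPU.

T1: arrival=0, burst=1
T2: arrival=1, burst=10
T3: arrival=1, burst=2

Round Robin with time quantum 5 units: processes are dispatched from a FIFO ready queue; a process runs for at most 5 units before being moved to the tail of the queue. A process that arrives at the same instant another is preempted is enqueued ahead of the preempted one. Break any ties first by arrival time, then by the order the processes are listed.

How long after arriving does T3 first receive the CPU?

Schedule: | T1 0-1 | T2 1-6 | T3 6-8 | T2 8-13 |
Completion: T1=1  T2=13  T3=8
Response(T3) = first start − arrival = 6 − 1 = 5

5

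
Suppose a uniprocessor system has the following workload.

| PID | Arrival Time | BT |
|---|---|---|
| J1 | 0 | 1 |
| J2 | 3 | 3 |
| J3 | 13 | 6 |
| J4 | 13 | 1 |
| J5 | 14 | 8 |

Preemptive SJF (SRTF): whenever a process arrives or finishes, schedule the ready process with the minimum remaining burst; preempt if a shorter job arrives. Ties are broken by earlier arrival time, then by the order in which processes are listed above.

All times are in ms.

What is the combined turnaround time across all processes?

Schedule: | J1 0-1 | idle 1-3 | J2 3-6 | idle 6-13 | J4 13-14 | J3 14-20 | J5 20-28 |
Completion: J1=1  J2=6  J3=20  J4=14  J5=28
Turnaround (C−A): J1=1  J2=3  J3=7  J4=1  J5=14
Turnaround = completion − arrival: J1=1, J2=3, J3=7, J4=1, J5=14
Total turnaround = 1 + 3 + 7 + 1 + 14 = 26

26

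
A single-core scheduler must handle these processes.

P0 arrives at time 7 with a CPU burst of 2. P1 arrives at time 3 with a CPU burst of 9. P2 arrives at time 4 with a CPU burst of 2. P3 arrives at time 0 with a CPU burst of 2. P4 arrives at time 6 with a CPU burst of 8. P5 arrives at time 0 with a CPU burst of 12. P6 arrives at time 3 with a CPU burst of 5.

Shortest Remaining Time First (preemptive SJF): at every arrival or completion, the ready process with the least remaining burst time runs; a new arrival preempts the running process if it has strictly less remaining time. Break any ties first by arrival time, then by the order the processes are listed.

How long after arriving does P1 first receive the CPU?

Schedule: | P3 0-2 | P5 2-3 | P6 3-4 | P2 4-6 | P6 6-7 | P0 7-9 | P6 9-12 | P4 12-20 | P1 20-29 | P5 29-40 |
Completion: P0=9  P1=29  P2=6  P3=2  P4=20  P5=40  P6=12
Turnaround (C−A): P0=2  P1=26  P2=2  P3=2  P4=14  P5=40  P6=9
Response(P1) = first start − arrival = 20 − 3 = 17

17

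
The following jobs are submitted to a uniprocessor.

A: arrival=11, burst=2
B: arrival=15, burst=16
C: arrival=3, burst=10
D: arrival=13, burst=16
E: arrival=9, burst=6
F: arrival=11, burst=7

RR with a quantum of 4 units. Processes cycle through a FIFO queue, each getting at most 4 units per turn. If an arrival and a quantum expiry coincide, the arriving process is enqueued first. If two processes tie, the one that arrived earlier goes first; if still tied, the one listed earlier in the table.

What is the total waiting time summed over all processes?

106

Gantt: | idle 0-3 | C 3-11 | E 11-15 | A 15-17 | F 17-21 | C 21-23 | D 23-27 | B 27-31 | E 31-33 | F 33-36 | D 36-40 | B 40-44 | D 44-48 | B 48-52 | D 52-56 | B 56-60 |
Completion: A=17  B=60  C=23  D=56  E=33  F=36
Waiting = turnaround − burst: A=4, B=29, C=10, D=27, E=18, F=18
Total waiting = 4 + 29 + 10 + 27 + 18 + 18 = 106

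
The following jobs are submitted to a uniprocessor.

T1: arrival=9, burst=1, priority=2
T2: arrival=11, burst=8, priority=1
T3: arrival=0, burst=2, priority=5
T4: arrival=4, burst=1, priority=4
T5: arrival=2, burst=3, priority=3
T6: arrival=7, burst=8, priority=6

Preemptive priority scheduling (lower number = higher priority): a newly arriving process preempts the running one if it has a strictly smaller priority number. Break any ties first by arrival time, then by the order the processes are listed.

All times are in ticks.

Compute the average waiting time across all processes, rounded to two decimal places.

1.67

Schedule: | T3 0-2 | T5 2-5 | T4 5-6 | idle 6-7 | T6 7-9 | T1 9-10 | T6 10-11 | T2 11-19 | T6 19-24 |
Completion: T1=10  T2=19  T3=2  T4=6  T5=5  T6=24
Turnaround (C−A): T1=1  T2=8  T3=2  T4=2  T5=3  T6=17
Waiting times: T1=0, T2=0, T3=0, T4=1, T5=0, T6=9
Average waiting = (0+0+0+1+0+9) / 6 = 10/6 = 1.67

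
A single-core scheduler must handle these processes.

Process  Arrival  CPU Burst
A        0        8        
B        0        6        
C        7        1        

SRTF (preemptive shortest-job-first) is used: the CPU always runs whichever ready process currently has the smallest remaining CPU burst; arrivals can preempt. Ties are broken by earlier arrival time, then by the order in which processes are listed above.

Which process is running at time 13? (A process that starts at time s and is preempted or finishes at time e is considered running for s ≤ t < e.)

Timeline: | B 0-6 | A 6-7 | C 7-8 | A 8-15 |
Completion: A=15  B=6  C=8
Turnaround (C−A): A=15  B=6  C=1

A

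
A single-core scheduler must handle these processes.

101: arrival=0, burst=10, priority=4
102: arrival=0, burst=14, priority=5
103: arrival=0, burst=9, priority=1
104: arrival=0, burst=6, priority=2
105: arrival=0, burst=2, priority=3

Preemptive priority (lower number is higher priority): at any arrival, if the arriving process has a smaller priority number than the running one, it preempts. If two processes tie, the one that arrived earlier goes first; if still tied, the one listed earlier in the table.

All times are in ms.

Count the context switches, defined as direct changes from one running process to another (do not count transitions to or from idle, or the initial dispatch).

4

Schedule: | 103 0-9 | 104 9-15 | 105 15-17 | 101 17-27 | 102 27-41 |
Completion: 101=27  102=41  103=9  104=15  105=17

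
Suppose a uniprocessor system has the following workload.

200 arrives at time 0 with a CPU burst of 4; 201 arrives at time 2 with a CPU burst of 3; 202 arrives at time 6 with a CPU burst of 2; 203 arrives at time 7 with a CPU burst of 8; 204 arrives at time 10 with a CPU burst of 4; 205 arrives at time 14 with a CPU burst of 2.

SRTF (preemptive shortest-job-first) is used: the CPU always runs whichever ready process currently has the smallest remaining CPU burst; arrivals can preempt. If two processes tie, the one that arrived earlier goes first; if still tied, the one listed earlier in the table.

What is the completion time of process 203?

Timeline: | 200 0-4 | 201 4-7 | 202 7-9 | 203 9-10 | 204 10-14 | 205 14-16 | 203 16-23 |
Completion: 200=4  201=7  202=9  203=23  204=14  205=16
Turnaround (C−A): 200=4  201=5  202=3  203=16  204=4  205=2

23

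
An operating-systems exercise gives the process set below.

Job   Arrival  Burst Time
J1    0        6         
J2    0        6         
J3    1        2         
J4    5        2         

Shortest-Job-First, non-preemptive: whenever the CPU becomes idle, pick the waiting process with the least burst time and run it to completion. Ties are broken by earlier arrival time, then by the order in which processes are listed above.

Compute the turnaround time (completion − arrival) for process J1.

6

Gantt: | J1 0-6 | J3 6-8 | J4 8-10 | J2 10-16 |
Completion: J1=6  J2=16  J3=8  J4=10
Turnaround (C−A): J1=6  J2=16  J3=7  J4=5
Turnaround(J1) = completion − arrival = 6 − 0 = 6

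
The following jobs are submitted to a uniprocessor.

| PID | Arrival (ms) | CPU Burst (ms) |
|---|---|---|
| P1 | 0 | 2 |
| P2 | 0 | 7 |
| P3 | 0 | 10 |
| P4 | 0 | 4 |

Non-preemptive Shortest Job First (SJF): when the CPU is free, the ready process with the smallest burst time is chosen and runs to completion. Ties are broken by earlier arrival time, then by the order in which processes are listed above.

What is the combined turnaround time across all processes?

Timeline: | P1 0-2 | P4 2-6 | P2 6-13 | P3 13-23 |
Completion: P1=2  P2=13  P3=23  P4=6
Turnaround = completion − arrival: P1=2, P2=13, P3=23, P4=6
Total turnaround = 2 + 13 + 23 + 6 = 44

44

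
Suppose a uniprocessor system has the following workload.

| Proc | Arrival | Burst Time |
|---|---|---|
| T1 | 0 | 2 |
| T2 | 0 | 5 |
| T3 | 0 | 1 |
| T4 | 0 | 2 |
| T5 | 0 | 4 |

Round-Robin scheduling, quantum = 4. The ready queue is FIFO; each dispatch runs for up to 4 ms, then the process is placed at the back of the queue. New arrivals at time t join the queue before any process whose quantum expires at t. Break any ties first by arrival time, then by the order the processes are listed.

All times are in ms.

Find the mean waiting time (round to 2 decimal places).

6.20

Schedule: | T1 0-2 | T2 2-6 | T3 6-7 | T4 7-9 | T5 9-13 | T2 13-14 |
Completion: T1=2  T2=14  T3=7  T4=9  T5=13
Turnaround (C−A): T1=2  T2=14  T3=7  T4=9  T5=13
Waiting times: T1=0, T2=9, T3=6, T4=7, T5=9
Average waiting = (0+9+6+7+9) / 5 = 31/5 = 6.20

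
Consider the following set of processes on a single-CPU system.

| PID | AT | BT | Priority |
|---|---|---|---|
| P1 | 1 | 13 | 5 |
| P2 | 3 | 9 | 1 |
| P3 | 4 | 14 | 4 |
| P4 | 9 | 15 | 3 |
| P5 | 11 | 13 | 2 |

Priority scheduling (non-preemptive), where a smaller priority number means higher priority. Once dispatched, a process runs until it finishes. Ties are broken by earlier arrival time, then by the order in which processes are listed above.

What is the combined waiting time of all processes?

97

Gantt: | idle 0-1 | P1 1-14 | P2 14-23 | P5 23-36 | P4 36-51 | P3 51-65 |
Completion: P1=14  P2=23  P3=65  P4=51  P5=36
Turnaround (C−A): P1=13  P2=20  P3=61  P4=42  P5=25
Waiting = turnaround − burst: P1=0, P2=11, P3=47, P4=27, P5=12
Total waiting = 0 + 11 + 47 + 27 + 12 = 97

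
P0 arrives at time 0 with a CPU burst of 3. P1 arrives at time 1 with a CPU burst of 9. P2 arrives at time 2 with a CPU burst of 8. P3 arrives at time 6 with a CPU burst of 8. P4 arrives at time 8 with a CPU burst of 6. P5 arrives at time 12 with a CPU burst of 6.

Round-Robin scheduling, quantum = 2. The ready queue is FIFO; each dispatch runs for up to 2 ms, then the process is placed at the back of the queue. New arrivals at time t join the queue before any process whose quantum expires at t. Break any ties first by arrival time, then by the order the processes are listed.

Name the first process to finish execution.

Schedule: | P0 0-2 | P1 2-4 | P2 4-6 | P0 6-7 | P1 7-9 | P3 9-11 | P2 11-13 | P4 13-15 | P1 15-17 | P3 17-19 | P5 19-21 | P2 21-23 | P4 23-25 | P1 25-27 | P3 27-29 | P5 29-31 | P2 31-33 | P4 33-35 | P1 35-36 | P3 36-38 | P5 38-40 |
Completion: P0=7  P1=36  P2=33  P3=38  P4=35  P5=40
Turnaround (C−A): P0=7  P1=35  P2=31  P3=32  P4=27  P5=28
Finish order: P0 → P2 → P4 → P1 → P3 → P5

P0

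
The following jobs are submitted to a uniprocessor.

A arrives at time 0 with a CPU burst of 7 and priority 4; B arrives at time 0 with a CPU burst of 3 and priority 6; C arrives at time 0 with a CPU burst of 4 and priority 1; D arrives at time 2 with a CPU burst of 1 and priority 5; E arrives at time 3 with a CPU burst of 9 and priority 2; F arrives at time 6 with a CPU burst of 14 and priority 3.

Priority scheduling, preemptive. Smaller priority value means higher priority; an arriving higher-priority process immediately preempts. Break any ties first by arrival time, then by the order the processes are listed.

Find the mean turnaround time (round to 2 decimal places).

Timeline: | C 0-4 | E 4-13 | F 13-27 | A 27-34 | D 34-35 | B 35-38 |
Completion: A=34  B=38  C=4  D=35  E=13  F=27
Turnaround (C−A): A=34  B=38  C=4  D=33  E=10  F=21
Turnaround times: A=34, B=38, C=4, D=33, E=10, F=21
Average turnaround = (34+38+4+33+10+21) / 6 = 140/6 = 23.33

23.33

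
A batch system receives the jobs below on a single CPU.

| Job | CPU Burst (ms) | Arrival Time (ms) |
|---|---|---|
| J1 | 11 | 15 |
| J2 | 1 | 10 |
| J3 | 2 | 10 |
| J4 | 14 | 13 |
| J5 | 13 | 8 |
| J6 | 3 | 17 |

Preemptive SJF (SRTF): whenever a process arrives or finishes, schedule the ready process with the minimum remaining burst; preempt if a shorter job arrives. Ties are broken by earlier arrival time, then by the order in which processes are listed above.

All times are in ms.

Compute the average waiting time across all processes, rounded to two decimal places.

7.33

Timeline: | idle 0-8 | J5 8-10 | J2 10-11 | J3 11-13 | J5 13-17 | J6 17-20 | J5 20-27 | J1 27-38 | J4 38-52 |
Completion: J1=38  J2=11  J3=13  J4=52  J5=27  J6=20
Waiting times: J1=12, J2=0, J3=1, J4=25, J5=6, J6=0
Average waiting = (12+0+1+25+6+0) / 6 = 44/6 = 7.33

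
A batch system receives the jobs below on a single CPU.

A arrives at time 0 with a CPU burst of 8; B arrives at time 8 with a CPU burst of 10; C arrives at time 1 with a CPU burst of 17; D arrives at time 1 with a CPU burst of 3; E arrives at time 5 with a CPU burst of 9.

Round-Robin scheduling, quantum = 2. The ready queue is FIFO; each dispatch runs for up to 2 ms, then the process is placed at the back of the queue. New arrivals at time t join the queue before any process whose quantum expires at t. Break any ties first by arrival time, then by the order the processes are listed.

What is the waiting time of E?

26

Timeline: | A 0-2 | C 2-4 | D 4-6 | A 6-8 | C 8-10 | E 10-12 | D 12-13 | B 13-15 | A 15-17 | C 17-19 | E 19-21 | B 21-23 | A 23-25 | C 25-27 | E 27-29 | B 29-31 | C 31-33 | E 33-35 | B 35-37 | C 37-39 | E 39-40 | B 40-42 | C 42-47 |
Completion: A=25  B=42  C=47  D=13  E=40
Waiting(E) = turnaround − burst = 35 − 9 = 26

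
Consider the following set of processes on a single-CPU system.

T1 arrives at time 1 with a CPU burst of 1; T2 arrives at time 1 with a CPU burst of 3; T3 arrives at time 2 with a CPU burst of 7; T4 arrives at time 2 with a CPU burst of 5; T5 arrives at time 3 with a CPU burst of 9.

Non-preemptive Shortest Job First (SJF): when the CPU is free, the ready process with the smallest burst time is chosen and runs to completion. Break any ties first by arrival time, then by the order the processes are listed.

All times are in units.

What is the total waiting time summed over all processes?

Gantt: | idle 0-1 | T1 1-2 | T2 2-5 | T4 5-10 | T3 10-17 | T5 17-26 |
Completion: T1=2  T2=5  T3=17  T4=10  T5=26
Turnaround (C−A): T1=1  T2=4  T3=15  T4=8  T5=23
Waiting = turnaround − burst: T1=0, T2=1, T3=8, T4=3, T5=14
Total waiting = 0 + 1 + 8 + 3 + 14 = 26

26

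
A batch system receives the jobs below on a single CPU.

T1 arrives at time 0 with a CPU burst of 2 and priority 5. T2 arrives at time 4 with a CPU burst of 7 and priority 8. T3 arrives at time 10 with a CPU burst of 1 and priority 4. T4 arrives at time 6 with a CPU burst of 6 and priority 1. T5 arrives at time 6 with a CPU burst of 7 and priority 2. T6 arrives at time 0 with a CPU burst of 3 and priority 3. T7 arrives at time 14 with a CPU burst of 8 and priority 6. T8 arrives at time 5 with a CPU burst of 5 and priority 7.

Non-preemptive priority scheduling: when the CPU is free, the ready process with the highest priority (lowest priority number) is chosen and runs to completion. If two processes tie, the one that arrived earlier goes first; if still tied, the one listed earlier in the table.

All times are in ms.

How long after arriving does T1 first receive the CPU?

Schedule: | T6 0-3 | T1 3-5 | T8 5-10 | T4 10-16 | T5 16-23 | T3 23-24 | T7 24-32 | T2 32-39 |
Completion: T1=5  T2=39  T3=24  T4=16  T5=23  T6=3  T7=32  T8=10
Response(T1) = first start − arrival = 3 − 0 = 3

3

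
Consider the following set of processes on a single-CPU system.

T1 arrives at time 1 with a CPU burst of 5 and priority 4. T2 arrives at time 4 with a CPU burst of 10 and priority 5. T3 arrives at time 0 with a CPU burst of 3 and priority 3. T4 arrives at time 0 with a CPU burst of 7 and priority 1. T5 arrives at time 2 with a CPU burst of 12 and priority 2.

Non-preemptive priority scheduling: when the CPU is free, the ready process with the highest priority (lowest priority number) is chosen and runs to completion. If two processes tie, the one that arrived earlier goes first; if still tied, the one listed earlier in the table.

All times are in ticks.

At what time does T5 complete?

Gantt: | T4 0-7 | T5 7-19 | T3 19-22 | T1 22-27 | T2 27-37 |
Completion: T1=27  T2=37  T3=22  T4=7  T5=19

19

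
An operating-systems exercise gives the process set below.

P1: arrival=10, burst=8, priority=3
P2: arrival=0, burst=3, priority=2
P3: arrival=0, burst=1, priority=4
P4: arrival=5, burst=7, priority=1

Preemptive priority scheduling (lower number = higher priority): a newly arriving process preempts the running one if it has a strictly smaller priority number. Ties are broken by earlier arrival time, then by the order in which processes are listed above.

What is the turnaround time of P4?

7

Gantt: | P2 0-3 | P3 3-4 | idle 4-5 | P4 5-12 | P1 12-20 |
Completion: P1=20  P2=3  P3=4  P4=12
Turnaround (C−A): P1=10  P2=3  P3=4  P4=7
Turnaround(P4) = completion − arrival = 12 − 5 = 7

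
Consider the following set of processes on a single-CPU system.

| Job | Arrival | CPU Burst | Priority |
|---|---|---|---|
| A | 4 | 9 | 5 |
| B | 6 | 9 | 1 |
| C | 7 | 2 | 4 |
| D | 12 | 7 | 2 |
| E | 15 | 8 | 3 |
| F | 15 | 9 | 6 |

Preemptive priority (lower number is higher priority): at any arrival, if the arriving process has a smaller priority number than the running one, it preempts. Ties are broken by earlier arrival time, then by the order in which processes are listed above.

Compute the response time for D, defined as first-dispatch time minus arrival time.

Timeline: | idle 0-4 | A 4-6 | B 6-15 | D 15-22 | E 22-30 | C 30-32 | A 32-39 | F 39-48 |
Completion: A=39  B=15  C=32  D=22  E=30  F=48
Turnaround (C−A): A=35  B=9  C=25  D=10  E=15  F=33
Response(D) = first start − arrival = 15 − 12 = 3

3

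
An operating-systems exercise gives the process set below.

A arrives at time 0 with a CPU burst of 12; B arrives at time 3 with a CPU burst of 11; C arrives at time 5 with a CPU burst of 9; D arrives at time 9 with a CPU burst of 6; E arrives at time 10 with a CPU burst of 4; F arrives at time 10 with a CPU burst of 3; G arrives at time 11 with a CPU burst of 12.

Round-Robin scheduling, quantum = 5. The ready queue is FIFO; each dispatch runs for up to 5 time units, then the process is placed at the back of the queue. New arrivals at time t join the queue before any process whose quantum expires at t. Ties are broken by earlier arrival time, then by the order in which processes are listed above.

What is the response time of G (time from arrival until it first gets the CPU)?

Schedule: | A 0-5 | B 5-10 | C 10-15 | A 15-20 | D 20-25 | E 25-29 | F 29-32 | B 32-37 | G 37-42 | C 42-46 | A 46-48 | D 48-49 | B 49-50 | G 50-57 |
Completion: A=48  B=50  C=46  D=49  E=29  F=32  G=57
Turnaround (C−A): A=48  B=47  C=41  D=40  E=19  F=22  G=46
Response(G) = first start − arrival = 37 − 11 = 26

26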